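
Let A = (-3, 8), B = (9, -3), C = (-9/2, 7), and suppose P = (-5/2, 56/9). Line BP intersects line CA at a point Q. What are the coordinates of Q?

(-63/16, 59/8)

Barycentric coordinates of P with respect to ABC: (1/3, 1/9, 5/9).
On side CA the B-coordinate is zero; dropping P's B-weight 1/9 and renormalizing the remaining 5/9 : 1/3 gives weights 5/8, 3/8 on C, A.
Q = (5/8)·(-9/2, 7) + (3/8)·(-3, 8) = (-63/16, 59/8).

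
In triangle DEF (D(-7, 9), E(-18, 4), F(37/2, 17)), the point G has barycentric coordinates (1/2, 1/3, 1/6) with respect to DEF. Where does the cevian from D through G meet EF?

Line DG meets EF where the D-coordinate vanishes; zeroing G's D-weight and renormalizing leaves E, F-weights 1/3 : 1/6 → (2/3, 1/3).
So H = (2/3)·E + (1/3)·F = (-35/6, 25/3).

(-35/6, 25/3)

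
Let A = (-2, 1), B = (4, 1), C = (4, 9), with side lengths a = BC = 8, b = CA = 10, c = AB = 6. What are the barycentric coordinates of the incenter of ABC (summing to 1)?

(1/3, 5/12, 1/4)

The incenter has barycentric coordinates proportional to the opposite side lengths: (8 : 10 : 6).
Normalizing by 8+10+6 = 24 gives (1/3, 5/12, 1/4).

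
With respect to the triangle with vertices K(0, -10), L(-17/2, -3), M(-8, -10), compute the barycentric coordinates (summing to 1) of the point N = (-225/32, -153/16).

Signed area of the reference triangle: [KLM] = ½·(0·(-3−(-10)) + (-17/2)·(-10−(-10)) + (-8)·(-10−(-3))) = ½·(0 + 0 + 56) = 28.
[NLM] = ½·((-225/32)·(-3−(-10)) + (-17/2)·(-10−(-153/16)) + (-8)·(-153/16−(-3))) = ½·(-1575/32 + 119/32 + 105/2) = 7/2, so the K-coordinate is (7/2)/28 = 1/8.
[KNM] = ½·(0·(-153/16−(-10)) + (-225/32)·(-10−(-10)) + (-8)·(-10−(-153/16))) = ½·(0 + 0 + 7/2) = 7/4, so the L-coordinate is 1/16.
[KLN] = ½·(0·(-3−(-153/16)) + (-17/2)·(-153/16−(-10)) + (-225/32)·(-10−(-3))) = ½·(0 − 119/32 + 1575/32) = 91/4, so the M-coordinate is 13/16.

(1/8, 1/16, 13/16)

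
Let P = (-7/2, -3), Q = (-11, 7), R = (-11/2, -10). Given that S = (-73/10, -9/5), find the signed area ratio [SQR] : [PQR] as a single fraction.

1/5

[PQR] = ½·((-7/2)·(7−(-10)) + (-11)·(-10−(-3)) + (-11/2)·(-3−7)) = ½·(-119/2 + 77 + 55) = 145/4.
[SQR] = ½·((-73/10)·(7−(-10)) + (-11)·(-10−(-9/5)) + (-11/2)·(-9/5−7)) = ½·(-1241/10 + 451/5 + 242/5) = 29/4, so the ratio is (29/4)/(145/4) = 1/5.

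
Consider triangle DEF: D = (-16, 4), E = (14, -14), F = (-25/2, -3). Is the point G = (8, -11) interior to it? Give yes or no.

Barycentric coordinates of G: (9/98, 11/14, 6/49).
The three coordinates are positive, positive, positive; a point is interior exactly when all three are positive.

yes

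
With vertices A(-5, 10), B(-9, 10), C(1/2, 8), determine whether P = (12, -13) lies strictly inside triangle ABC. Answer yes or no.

no

Barycentric coordinates of P: (-353/16, 185/16, 23/2).
The three coordinates are negative, positive, positive; a point is interior exactly when all three are positive.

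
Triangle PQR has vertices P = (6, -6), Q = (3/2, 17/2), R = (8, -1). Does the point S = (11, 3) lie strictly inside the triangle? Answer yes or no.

Barycentric coordinates of S: (-109/103, -14/103, 226/103).
The three coordinates are negative, negative, positive; a point is interior exactly when all three are positive.

no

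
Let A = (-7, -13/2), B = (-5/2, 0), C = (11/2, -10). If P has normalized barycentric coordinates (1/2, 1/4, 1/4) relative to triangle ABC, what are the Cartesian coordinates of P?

P = (1/2)·A + (1/4)·B + (1/4)·C.
x-coordinate: (1/2)·(-7) + (1/4)·(-5/2) + (1/4)·(11/2) = -11/4.
y-coordinate: (1/2)·(-13/2) + (1/4)·0 + (1/4)·(-10) = -23/4.

(-11/4, -23/4)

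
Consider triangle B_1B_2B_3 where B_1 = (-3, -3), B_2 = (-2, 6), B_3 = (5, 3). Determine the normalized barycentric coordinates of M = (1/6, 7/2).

(1/6, 1/2, 1/3)

Signed area of the reference triangle: [B_1B_2B_3] = ½·((-3)·(6−3) + (-2)·(3−(-3)) + 5·(-3−6)) = ½·(-9 − 12 − 45) = -33.
[MB_2B_3] = ½·((1/6)·(6−3) + (-2)·(3−(7/2)) + 5·(7/2−6)) = ½·(1/2 + 1 − 25/2) = -11/2, so the B_1-coordinate is (-11/2)/(-33) = 1/6.
[B_1MB_3] = ½·((-3)·(7/2−3) + (1/6)·(3−(-3)) + 5·(-3−(7/2))) = ½·(-3/2 + 1 − 65/2) = -33/2, so the B_2-coordinate is 1/2.
[B_1B_2M] = ½·((-3)·(6−(7/2)) + (-2)·(7/2−(-3)) + (1/6)·(-3−6)) = ½·(-15/2 − 13 − 3/2) = -11, so the B_3-coordinate is 1/3.
Check: 1/6 + 1/2 + 1/3 = 1.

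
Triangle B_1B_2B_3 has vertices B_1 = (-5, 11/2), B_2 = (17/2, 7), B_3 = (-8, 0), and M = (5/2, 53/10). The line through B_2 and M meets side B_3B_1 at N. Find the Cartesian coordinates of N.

(-13/2, 11/4)

Barycentric coordinates of M with respect to B_1B_2B_3: (1/5, 3/5, 1/5).
On side B_3B_1 the B_2-coordinate is zero; dropping M's B_2-weight 3/5 and renormalizing the remaining 1/5 : 1/5 gives weights 1/2, 1/2 on B_3, B_1.
N = (1/2)·(-8, 0) + (1/2)·(-5, 11/2) = (-13/2, 11/4).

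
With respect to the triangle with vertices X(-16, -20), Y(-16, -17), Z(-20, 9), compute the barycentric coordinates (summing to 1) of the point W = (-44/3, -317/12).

Signed area of the reference triangle: [XYZ] = ½·((-16)·(-17−9) + (-16)·(9−(-20)) + (-20)·(-20−(-17))) = ½·(416 − 464 + 60) = 6.
[WYZ] = ½·((-44/3)·(-17−9) + (-16)·(9−(-317/12)) + (-20)·(-317/12−(-17))) = ½·(1144/3 − 1700/3 + 565/3) = 3/2, so the X-coordinate is (3/2)/6 = 1/4.
[XWZ] = ½·((-16)·(-317/12−9) + (-44/3)·(9−(-20)) + (-20)·(-20−(-317/12))) = ½·(1700/3 − 1276/3 − 385/3) = 13/2, so the Y-coordinate is 13/12.
[XYW] = ½·((-16)·(-17−(-317/12)) + (-16)·(-317/12−(-20)) + (-44/3)·(-20−(-17))) = ½·(-452/3 + 308/3 + 44) = -2, so the Z-coordinate is -1/3.
Check: 1/4 + 13/12 − 1/3 = 1.

(1/4, 13/12, -1/3)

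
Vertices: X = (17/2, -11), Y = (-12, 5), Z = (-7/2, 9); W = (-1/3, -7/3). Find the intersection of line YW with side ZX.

(11/2, -6)

Barycentric coordinates of W with respect to XYZ: (1/2, 1/3, 1/6).
On side ZX the Y-coordinate is zero; dropping W's Y-weight 1/3 and renormalizing the remaining 1/6 : 1/2 gives weights 1/4, 3/4 on Z, X.
V = (1/4)·(-7/2, 9) + (3/4)·(17/2, -11) = (11/2, -6).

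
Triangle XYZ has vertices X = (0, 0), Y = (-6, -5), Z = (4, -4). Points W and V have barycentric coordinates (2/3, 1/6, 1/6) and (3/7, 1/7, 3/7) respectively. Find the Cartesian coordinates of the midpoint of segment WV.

(11/42, -55/28)

Barycentric coordinates of the midpoint are the average: (23/42, 13/84, 25/84).
Converting: (23/42)·X + (13/84)·Y + (25/84)·Z = (11/42, -55/28).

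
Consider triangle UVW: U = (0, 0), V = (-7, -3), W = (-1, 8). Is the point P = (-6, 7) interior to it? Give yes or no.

no

Barycentric coordinates of P: (-49/59, 41/59, 67/59).
The three coordinates are negative, positive, positive; a point is interior exactly when all three are positive.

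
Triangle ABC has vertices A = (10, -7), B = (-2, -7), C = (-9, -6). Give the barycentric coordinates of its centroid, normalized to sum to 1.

(1/3, 1/3, 1/3)

The centroid is the average of the vertices, so each weight is 1/3.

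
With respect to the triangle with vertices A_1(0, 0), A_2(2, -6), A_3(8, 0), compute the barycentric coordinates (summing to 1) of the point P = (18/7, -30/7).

Signed area of the reference triangle: [A_1A_2A_3] = ½·(0·(-6−0) + 2·(0−0) + 8·(0−(-6))) = ½·(0 + 0 + 48) = 24.
[PA_2A_3] = ½·((18/7)·(-6−0) + 2·(0−(-30/7)) + 8·(-30/7−(-6))) = ½·(-108/7 + 60/7 + 96/7) = 24/7, so the A_1-coordinate is (24/7)/24 = 1/7.
[A_1PA_3] = ½·(0·(-30/7−0) + (18/7)·(0−0) + 8·(0−(-30/7))) = ½·(0 + 0 + 240/7) = 120/7, so the A_2-coordinate is 5/7.
[A_1A_2P] = ½·(0·(-6−(-30/7)) + 2·(-30/7−0) + (18/7)·(0−(-6))) = ½·(0 − 60/7 + 108/7) = 24/7, so the A_3-coordinate is 1/7.

(1/7, 5/7, 1/7)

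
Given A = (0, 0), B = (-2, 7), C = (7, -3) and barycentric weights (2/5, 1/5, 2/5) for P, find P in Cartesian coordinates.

(12/5, 1/5)

P = (2/5)·A + (1/5)·B + (2/5)·C.
x-coordinate: (2/5)·0 + (1/5)·(-2) + (2/5)·7 = 12/5.
y-coordinate: (2/5)·0 + (1/5)·7 + (2/5)·(-3) = 1/5.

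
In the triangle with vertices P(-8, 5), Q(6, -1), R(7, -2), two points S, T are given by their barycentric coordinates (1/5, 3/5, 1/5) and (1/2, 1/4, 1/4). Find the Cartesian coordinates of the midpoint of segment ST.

(53/40, 7/8)

Barycentric coordinates of the midpoint are the average: (7/20, 17/40, 9/40).
Converting: (7/20)·P + (17/40)·Q + (9/40)·R = (53/40, 7/8).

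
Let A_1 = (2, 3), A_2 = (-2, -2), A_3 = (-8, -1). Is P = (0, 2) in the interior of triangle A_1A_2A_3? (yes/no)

Barycentric coordinates of P: (13/17, 1/17, 3/17).
The three coordinates are positive, positive, positive; a point is interior exactly when all three are positive.

yes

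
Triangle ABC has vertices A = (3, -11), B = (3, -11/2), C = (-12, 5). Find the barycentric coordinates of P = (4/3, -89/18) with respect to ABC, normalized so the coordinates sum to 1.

(1/9, 7/9, 1/9)

Signed area of the reference triangle: [ABC] = ½·(3·(-11/2−5) + 3·(5−(-11)) + (-12)·(-11−(-11/2))) = ½·(-63/2 + 48 + 66) = 165/4.
[PBC] = ½·((4/3)·(-11/2−5) + 3·(5−(-89/18)) + (-12)·(-89/18−(-11/2))) = ½·(-14 + 179/6 − 20/3) = 55/12, so the A-coordinate is (55/12)/(165/4) = 1/9.
[APC] = ½·(3·(-89/18−5) + (4/3)·(5−(-11)) + (-12)·(-11−(-89/18))) = ½·(-179/6 + 64/3 + 218/3) = 385/12, so the B-coordinate is 7/9.
[ABP] = ½·(3·(-11/2−(-89/18)) + 3·(-89/18−(-11)) + (4/3)·(-11−(-11/2))) = ½·(-5/3 + 109/6 − 22/3) = 55/12, so the C-coordinate is 1/9.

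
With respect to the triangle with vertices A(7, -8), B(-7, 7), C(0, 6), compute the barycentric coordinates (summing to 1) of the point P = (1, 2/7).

(3/7, 2/7, 2/7)

Signed area of the reference triangle: [ABC] = ½·(7·(7−6) + (-7)·(6−(-8)) + 0·(-8−7)) = ½·(7 − 98 + 0) = -91/2.
[PBC] = ½·(1·(7−6) + (-7)·(6−(2/7)) + 0·(2/7−7)) = ½·(1 − 40 + 0) = -39/2, so the A-coordinate is (-39/2)/(-91/2) = 3/7.
[APC] = ½·(7·(2/7−6) + 1·(6−(-8)) + 0·(-8−(2/7))) = ½·(-40 + 14 + 0) = -13, so the B-coordinate is 2/7.
[ABP] = ½·(7·(7−(2/7)) + (-7)·(2/7−(-8)) + 1·(-8−7)) = ½·(47 − 58 − 15) = -13, so the C-coordinate is 2/7.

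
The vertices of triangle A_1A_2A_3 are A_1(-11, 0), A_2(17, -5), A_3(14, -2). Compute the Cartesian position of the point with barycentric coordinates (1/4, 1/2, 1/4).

(37/4, -3)

P = (1/4)·A_1 + (1/2)·A_2 + (1/4)·A_3.
x-coordinate: (1/4)·(-11) + (1/2)·17 + (1/4)·14 = 37/4.
y-coordinate: (1/4)·0 + (1/2)·(-5) + (1/4)·(-2) = -3.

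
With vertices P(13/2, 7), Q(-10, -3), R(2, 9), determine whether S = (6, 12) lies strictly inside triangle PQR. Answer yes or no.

Barycentric coordinates of S: (2/13, -43/156, 175/156).
The three coordinates are positive, negative, positive; a point is interior exactly when all three are positive.

no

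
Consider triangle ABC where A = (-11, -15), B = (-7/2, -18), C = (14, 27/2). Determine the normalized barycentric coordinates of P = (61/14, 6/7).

Signed area of the reference triangle: [ABC] = ½·((-11)·(-18−(27/2)) + (-7/2)·(27/2−(-15)) + 14·(-15−(-18))) = ½·(693/2 − 399/4 + 42) = 1155/8.
[PBC] = ½·((61/14)·(-18−(27/2)) + (-7/2)·(27/2−(6/7)) + 14·(6/7−(-18))) = ½·(-549/4 − 177/4 + 264) = 165/4, so the A-coordinate is (165/4)/(1155/8) = 2/7.
[APC] = ½·((-11)·(6/7−(27/2)) + (61/14)·(27/2−(-15)) + 14·(-15−(6/7))) = ½·(1947/14 + 3477/28 − 222) = 165/8, so the B-coordinate is 1/7.
[ABP] = ½·((-11)·(-18−(6/7)) + (-7/2)·(6/7−(-15)) + (61/14)·(-15−(-18))) = ½·(1452/7 − 111/2 + 183/14) = 165/2, so the C-coordinate is 4/7.

(2/7, 1/7, 4/7)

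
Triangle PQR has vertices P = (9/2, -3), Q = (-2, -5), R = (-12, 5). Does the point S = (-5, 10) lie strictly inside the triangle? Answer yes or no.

no

Barycentric coordinates of S: (24/17, -277/170, 207/170).
The three coordinates are positive, negative, positive; a point is interior exactly when all three are positive.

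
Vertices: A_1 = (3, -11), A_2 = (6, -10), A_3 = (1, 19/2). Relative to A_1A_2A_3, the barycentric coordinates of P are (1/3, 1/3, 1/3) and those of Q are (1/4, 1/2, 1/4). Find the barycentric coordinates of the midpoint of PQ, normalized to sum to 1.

(7/24, 5/12, 7/24)

Since both coordinate triples sum to 1, the midpoint's barycentrics are the componentwise average.
(1/3+1/4)/2 = 7/24; similarly 5/12 and 7/24.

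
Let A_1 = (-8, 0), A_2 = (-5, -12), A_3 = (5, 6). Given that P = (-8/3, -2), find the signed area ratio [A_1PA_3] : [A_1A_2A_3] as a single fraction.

[A_1A_2A_3] = ½·((-8)·(-12−6) + (-5)·(6−0) + 5·(0−(-12))) = ½·(144 − 30 + 60) = 87.
[A_1PA_3] = ½·((-8)·(-2−6) + (-8/3)·(6−0) + 5·(0−(-2))) = ½·(64 − 16 + 10) = 29, so the ratio is 29/87 = 1/3.

1/3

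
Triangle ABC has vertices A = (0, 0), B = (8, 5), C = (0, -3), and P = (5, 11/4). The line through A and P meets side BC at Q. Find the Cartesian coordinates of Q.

Barycentric coordinates of P with respect to ABC: (1/4, 5/8, 1/8).
On side BC the A-coordinate is zero; dropping P's A-weight 1/4 and renormalizing the remaining 5/8 : 1/8 gives weights 5/6, 1/6 on B, C.
Q = (5/6)·(8, 5) + (1/6)·(0, -3) = (20/3, 11/3).

(20/3, 11/3)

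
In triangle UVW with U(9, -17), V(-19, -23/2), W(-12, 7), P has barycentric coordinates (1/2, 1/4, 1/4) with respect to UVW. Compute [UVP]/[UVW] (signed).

The signed ratio [UVP]/[UVW] equals the barycentric coordinate of P at vertex W, which is 1/4.

1/4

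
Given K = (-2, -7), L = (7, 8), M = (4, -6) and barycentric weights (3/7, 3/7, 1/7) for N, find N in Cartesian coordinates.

N = (3/7)·K + (3/7)·L + (1/7)·M.
x-coordinate: (3/7)·(-2) + (3/7)·7 + (1/7)·4 = 19/7.
y-coordinate: (3/7)·(-7) + (3/7)·8 + (1/7)·(-6) = -3/7.

(19/7, -3/7)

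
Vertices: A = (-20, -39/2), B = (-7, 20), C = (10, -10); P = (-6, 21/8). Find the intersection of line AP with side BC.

(-4/3, 10)

Barycentric coordinates of P with respect to ABC: (1/4, 1/2, 1/4).
On side BC the A-coordinate is zero; dropping P's A-weight 1/4 and renormalizing the remaining 1/2 : 1/4 gives weights 2/3, 1/3 on B, C.
Q = (2/3)·(-7, 20) + (1/3)·(10, -10) = (-4/3, 10).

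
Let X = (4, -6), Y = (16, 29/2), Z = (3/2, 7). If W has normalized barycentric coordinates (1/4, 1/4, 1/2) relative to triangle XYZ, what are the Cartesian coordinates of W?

W = (1/4)·X + (1/4)·Y + (1/2)·Z.
x-coordinate: (1/4)·4 + (1/4)·16 + (1/2)·(3/2) = 23/4.
y-coordinate: (1/4)·(-6) + (1/4)·(29/2) + (1/2)·7 = 45/8.

(23/4, 45/8)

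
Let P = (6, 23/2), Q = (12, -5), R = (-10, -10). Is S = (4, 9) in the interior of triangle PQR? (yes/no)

Barycentric coordinates of S: (116/131, -1/131, 16/131).
The three coordinates are positive, negative, positive; a point is interior exactly when all three are positive.

no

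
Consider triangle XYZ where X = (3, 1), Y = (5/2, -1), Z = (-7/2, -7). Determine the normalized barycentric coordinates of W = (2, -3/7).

(5/7, 1/7, 1/7)

Signed area of the reference triangle: [XYZ] = ½·(3·(-1−(-7)) + (5/2)·(-7−1) + (-7/2)·(1−(-1))) = ½·(18 − 20 − 7) = -9/2.
[WYZ] = ½·(2·(-1−(-7)) + (5/2)·(-7−(-3/7)) + (-7/2)·(-3/7−(-1))) = ½·(12 − 115/7 − 2) = -45/14, so the X-coordinate is (-45/14)/(-9/2) = 5/7.
[XWZ] = ½·(3·(-3/7−(-7)) + 2·(-7−1) + (-7/2)·(1−(-3/7))) = ½·(138/7 − 16 − 5) = -9/14, so the Y-coordinate is 1/7.
[XYW] = ½·(3·(-1−(-3/7)) + (5/2)·(-3/7−1) + 2·(1−(-1))) = ½·(-12/7 − 25/7 + 4) = -9/14, so the Z-coordinate is 1/7.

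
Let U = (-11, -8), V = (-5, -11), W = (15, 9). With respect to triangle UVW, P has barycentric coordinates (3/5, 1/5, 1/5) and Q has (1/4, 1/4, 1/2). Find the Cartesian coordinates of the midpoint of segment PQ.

Barycentric coordinates of the midpoint are the average: (17/40, 9/40, 7/20).
Converting: (17/40)·U + (9/40)·V + (7/20)·W = (-11/20, -109/40).

(-11/20, -109/40)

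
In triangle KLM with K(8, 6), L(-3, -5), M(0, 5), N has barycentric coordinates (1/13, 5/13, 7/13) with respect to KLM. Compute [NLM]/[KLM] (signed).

1/13

The signed ratio [NLM]/[KLM] equals the barycentric coordinate of N at vertex K, which is 1/13.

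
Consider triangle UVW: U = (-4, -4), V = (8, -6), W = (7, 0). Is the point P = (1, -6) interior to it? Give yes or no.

Barycentric coordinates of P: (3/5, 3/5, -1/5).
The three coordinates are positive, positive, negative; a point is interior exactly when all three are positive.

no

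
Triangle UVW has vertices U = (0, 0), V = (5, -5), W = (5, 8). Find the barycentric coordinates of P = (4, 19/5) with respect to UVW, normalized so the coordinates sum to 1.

(1/5, 1/5, 3/5)

Signed area of the reference triangle: [UVW] = ½·(0·(-5−8) + 5·(8−0) + 5·(0−(-5))) = ½·(0 + 40 + 25) = 65/2.
[PVW] = ½·(4·(-5−8) + 5·(8−(19/5)) + 5·(19/5−(-5))) = ½·(-52 + 21 + 44) = 13/2, so the U-coordinate is (13/2)/(65/2) = 1/5.
[UPW] = ½·(0·(19/5−8) + 4·(8−0) + 5·(0−(19/5))) = ½·(0 + 32 − 19) = 13/2, so the V-coordinate is 1/5.
[UVP] = ½·(0·(-5−(19/5)) + 5·(19/5−0) + 4·(0−(-5))) = ½·(0 + 19 + 20) = 39/2, so the W-coordinate is 3/5.
Check: 1/5 + 1/5 + 3/5 = 1.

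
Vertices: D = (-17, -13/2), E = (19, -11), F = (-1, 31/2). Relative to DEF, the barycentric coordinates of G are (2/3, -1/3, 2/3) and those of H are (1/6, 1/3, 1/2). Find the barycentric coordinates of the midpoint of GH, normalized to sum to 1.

(5/12, 0, 7/12)

Since both coordinate triples sum to 1, the midpoint's barycentrics are the componentwise average.
(2/3+1/6)/2 = 5/12; similarly 0 and 7/12.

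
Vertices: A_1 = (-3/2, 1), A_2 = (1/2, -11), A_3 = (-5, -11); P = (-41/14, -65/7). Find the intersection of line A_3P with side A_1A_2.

Barycentric coordinates of P with respect to A_1A_2A_3: (1/7, 2/7, 4/7).
On side A_1A_2 the A_3-coordinate is zero; dropping P's A_3-weight 4/7 and renormalizing the remaining 1/7 : 2/7 gives weights 1/3, 2/3 on A_1, A_2.
Q = (1/3)·(-3/2, 1) + (2/3)·(1/2, -11) = (-1/6, -7).

(-1/6, -7)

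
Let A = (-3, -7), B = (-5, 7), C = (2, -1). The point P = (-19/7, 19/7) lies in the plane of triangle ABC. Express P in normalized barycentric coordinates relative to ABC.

(1/7, 4/7, 2/7)

Signed area of the reference triangle: [ABC] = ½·((-3)·(7−(-1)) + (-5)·(-1−(-7)) + 2·(-7−7)) = ½·(-24 − 30 − 28) = -41.
[PBC] = ½·((-19/7)·(7−(-1)) + (-5)·(-1−(19/7)) + 2·(19/7−7)) = ½·(-152/7 + 130/7 − 60/7) = -41/7, so the A-coordinate is (-41/7)/(-41) = 1/7.
[APC] = ½·((-3)·(19/7−(-1)) + (-19/7)·(-1−(-7)) + 2·(-7−(19/7))) = ½·(-78/7 − 114/7 − 136/7) = -164/7, so the B-coordinate is 4/7.
[ABP] = ½·((-3)·(7−(19/7)) + (-5)·(19/7−(-7)) + (-19/7)·(-7−7)) = ½·(-90/7 − 340/7 + 38) = -82/7, so the C-coordinate is 2/7.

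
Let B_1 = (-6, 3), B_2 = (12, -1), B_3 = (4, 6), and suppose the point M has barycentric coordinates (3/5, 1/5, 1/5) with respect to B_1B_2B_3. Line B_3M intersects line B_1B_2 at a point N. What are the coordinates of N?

Line B_3M meets B_1B_2 where the B_3-coordinate vanishes; zeroing M's B_3-weight and renormalizing leaves B_1, B_2-weights 3/5 : 1/5 → (3/4, 1/4).
So N = (3/4)·B_1 + (1/4)·B_2 = (-3/2, 2).

(-3/2, 2)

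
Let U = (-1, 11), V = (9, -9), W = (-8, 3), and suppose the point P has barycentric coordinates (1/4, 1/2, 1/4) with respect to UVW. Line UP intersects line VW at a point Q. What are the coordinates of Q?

Line UP meets VW where the U-coordinate vanishes; zeroing P's U-weight and renormalizing leaves V, W-weights 1/2 : 1/4 → (2/3, 1/3).
So Q = (2/3)·V + (1/3)·W = (10/3, -5).

(10/3, -5)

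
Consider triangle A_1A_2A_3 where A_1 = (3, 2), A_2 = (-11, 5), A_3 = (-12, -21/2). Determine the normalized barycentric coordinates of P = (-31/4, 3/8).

(1/4, 1/2, 1/4)

Signed area of the reference triangle: [A_1A_2A_3] = ½·(3·(5−(-21/2)) + (-11)·(-21/2−2) + (-12)·(2−5)) = ½·(93/2 + 275/2 + 36) = 110.
[PA_2A_3] = ½·((-31/4)·(5−(-21/2)) + (-11)·(-21/2−(3/8)) + (-12)·(3/8−5)) = ½·(-961/8 + 957/8 + 111/2) = 55/2, so the A_1-coordinate is (55/2)/110 = 1/4.
[A_1PA_3] = ½·(3·(3/8−(-21/2)) + (-31/4)·(-21/2−2) + (-12)·(2−(3/8))) = ½·(261/8 + 775/8 − 39/2) = 55, so the A_2-coordinate is 1/2.
[A_1A_2P] = ½·(3·(5−(3/8)) + (-11)·(3/8−2) + (-31/4)·(2−5)) = ½·(111/8 + 143/8 + 93/4) = 55/2, so the A_3-coordinate is 1/4.
Check: 1/4 + 1/2 + 1/4 = 1.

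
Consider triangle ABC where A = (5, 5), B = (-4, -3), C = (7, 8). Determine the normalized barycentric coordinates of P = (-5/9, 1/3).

Signed area of the reference triangle: [ABC] = ½·(5·(-3−8) + (-4)·(8−5) + 7·(5−(-3))) = ½·(-55 − 12 + 56) = -11/2.
[PBC] = ½·((-5/9)·(-3−8) + (-4)·(8−(1/3)) + 7·(1/3−(-3))) = ½·(55/9 − 92/3 + 70/3) = -11/18, so the A-coordinate is (-11/18)/(-11/2) = 1/9.
[APC] = ½·(5·(1/3−8) + (-5/9)·(8−5) + 7·(5−(1/3))) = ½·(-115/3 − 5/3 + 98/3) = -11/3, so the B-coordinate is 2/3.
[ABP] = ½·(5·(-3−(1/3)) + (-4)·(1/3−5) + (-5/9)·(5−(-3))) = ½·(-50/3 + 56/3 − 40/9) = -11/9, so the C-coordinate is 2/9.

(1/9, 2/3, 2/9)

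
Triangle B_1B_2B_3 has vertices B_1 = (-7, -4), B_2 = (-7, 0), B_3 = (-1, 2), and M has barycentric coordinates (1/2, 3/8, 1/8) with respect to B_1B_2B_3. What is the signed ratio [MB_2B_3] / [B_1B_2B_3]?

The signed ratio [MB_2B_3]/[B_1B_2B_3] equals the barycentric coordinate of M at vertex B_1, which is 1/2.

1/2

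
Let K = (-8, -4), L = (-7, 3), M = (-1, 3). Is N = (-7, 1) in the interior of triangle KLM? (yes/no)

Barycentric coordinates of N: (2/7, 2/3, 1/21).
The three coordinates are positive, positive, positive; a point is interior exactly when all three are positive.

yes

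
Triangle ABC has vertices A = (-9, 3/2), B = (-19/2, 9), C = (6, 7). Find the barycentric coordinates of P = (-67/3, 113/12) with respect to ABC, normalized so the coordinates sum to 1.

Signed area of the reference triangle: [ABC] = ½·((-9)·(9−7) + (-19/2)·(7−(3/2)) + 6·(3/2−9)) = ½·(-18 − 209/4 − 45) = -461/8.
[PBC] = ½·((-67/3)·(9−7) + (-19/2)·(7−(113/12)) + 6·(113/12−9)) = ½·(-134/3 + 551/24 + 5/2) = -461/48, so the A-coordinate is (-461/48)/(-461/8) = 1/6.
[APC] = ½·((-9)·(113/12−7) + (-67/3)·(7−(3/2)) + 6·(3/2−(113/12))) = ½·(-87/4 − 737/6 − 95/2) = -2305/24, so the B-coordinate is 5/3.
[ABP] = ½·((-9)·(9−(113/12)) + (-19/2)·(113/12−(3/2)) + (-67/3)·(3/2−9)) = ½·(15/4 − 1805/24 + 335/2) = 2305/48, so the C-coordinate is -5/6.
Check: 1/6 + 5/3 − 5/6 = 1.

(1/6, 5/3, -5/6)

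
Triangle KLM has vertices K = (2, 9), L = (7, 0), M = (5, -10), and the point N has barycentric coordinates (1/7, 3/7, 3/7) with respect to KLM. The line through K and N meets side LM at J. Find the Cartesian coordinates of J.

(6, -5)

Line KN meets LM where the K-coordinate vanishes; zeroing N's K-weight and renormalizing leaves L, M-weights 3/7 : 3/7 → (1/2, 1/2).
So J = (1/2)·L + (1/2)·M = (6, -5).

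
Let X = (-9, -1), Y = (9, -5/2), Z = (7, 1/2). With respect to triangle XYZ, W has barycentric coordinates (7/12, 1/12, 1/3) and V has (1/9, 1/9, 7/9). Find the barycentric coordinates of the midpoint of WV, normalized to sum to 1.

(25/72, 7/72, 5/9)

Since both coordinate triples sum to 1, the midpoint's barycentrics are the componentwise average.
(7/12+1/9)/2 = 25/72; similarly 7/72 and 5/9.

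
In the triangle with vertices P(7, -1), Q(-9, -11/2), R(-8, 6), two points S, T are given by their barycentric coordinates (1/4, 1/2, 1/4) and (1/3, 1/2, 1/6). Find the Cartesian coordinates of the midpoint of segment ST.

(-33/8, -43/24)

Barycentric coordinates of the midpoint are the average: (7/24, 1/2, 5/24).
Converting: (7/24)·P + (1/2)·Q + (5/24)·R = (-33/8, -43/24).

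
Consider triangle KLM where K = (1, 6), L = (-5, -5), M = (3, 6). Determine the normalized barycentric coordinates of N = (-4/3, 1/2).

(1/6, 1/2, 1/3)

Signed area of the reference triangle: [KLM] = ½·(1·(-5−6) + (-5)·(6−6) + 3·(6−(-5))) = ½·(-11 + 0 + 33) = 11.
[NLM] = ½·((-4/3)·(-5−6) + (-5)·(6−(1/2)) + 3·(1/2−(-5))) = ½·(44/3 − 55/2 + 33/2) = 11/6, so the K-coordinate is (11/6)/11 = 1/6.
[KNM] = ½·(1·(1/2−6) + (-4/3)·(6−6) + 3·(6−(1/2))) = ½·(-11/2 + 0 + 33/2) = 11/2, so the L-coordinate is 1/2.
[KLN] = ½·(1·(-5−(1/2)) + (-5)·(1/2−6) + (-4/3)·(6−(-5))) = ½·(-11/2 + 55/2 − 44/3) = 11/3, so the M-coordinate is 1/3.
Check: 1/6 + 1/2 + 1/3 = 1.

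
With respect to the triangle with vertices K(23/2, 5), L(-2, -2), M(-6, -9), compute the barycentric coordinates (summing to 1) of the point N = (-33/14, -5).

(1/7, 2/7, 4/7)

Signed area of the reference triangle: [KLM] = ½·((23/2)·(-2−(-9)) + (-2)·(-9−5) + (-6)·(5−(-2))) = ½·(161/2 + 28 − 42) = 133/4.
[NLM] = ½·((-33/14)·(-2−(-9)) + (-2)·(-9−(-5)) + (-6)·(-5−(-2))) = ½·(-33/2 + 8 + 18) = 19/4, so the K-coordinate is (19/4)/(133/4) = 1/7.
[KNM] = ½·((23/2)·(-5−(-9)) + (-33/14)·(-9−5) + (-6)·(5−(-5))) = ½·(46 + 33 − 60) = 19/2, so the L-coordinate is 2/7.
[KLN] = ½·((23/2)·(-2−(-5)) + (-2)·(-5−5) + (-33/14)·(5−(-2))) = ½·(69/2 + 20 − 33/2) = 19, so the M-coordinate is 4/7.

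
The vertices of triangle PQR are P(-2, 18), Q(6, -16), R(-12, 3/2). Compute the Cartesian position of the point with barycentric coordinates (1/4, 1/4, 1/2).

S = (1/4)·P + (1/4)·Q + (1/2)·R.
x-coordinate: (1/4)·(-2) + (1/4)·6 + (1/2)·(-12) = -5.
y-coordinate: (1/4)·18 + (1/4)·(-16) + (1/2)·(3/2) = 5/4.

(-5, 5/4)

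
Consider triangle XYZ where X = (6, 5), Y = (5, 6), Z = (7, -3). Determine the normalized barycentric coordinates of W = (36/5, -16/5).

Signed area of the reference triangle: [XYZ] = ½·(6·(6−(-3)) + 5·(-3−5) + 7·(5−6)) = ½·(54 − 40 − 7) = 7/2.
[WYZ] = ½·((36/5)·(6−(-3)) + 5·(-3−(-16/5)) + 7·(-16/5−6)) = ½·(324/5 + 1 − 322/5) = 7/10, so the X-coordinate is (7/10)/(7/2) = 1/5.
[XWZ] = ½·(6·(-16/5−(-3)) + (36/5)·(-3−5) + 7·(5−(-16/5))) = ½·(-6/5 − 288/5 + 287/5) = -7/10, so the Y-coordinate is -1/5.
[XYW] = ½·(6·(6−(-16/5)) + 5·(-16/5−5) + (36/5)·(5−6)) = ½·(276/5 − 41 − 36/5) = 7/2, so the Z-coordinate is 1.
Check: 1/5 − 1/5 + 1 = 1.

(1/5, -1/5, 1)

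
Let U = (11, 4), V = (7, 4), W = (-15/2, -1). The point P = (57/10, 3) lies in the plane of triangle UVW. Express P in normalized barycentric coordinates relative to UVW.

(2/5, 2/5, 1/5)

Signed area of the reference triangle: [UVW] = ½·(11·(4−(-1)) + 7·(-1−4) + (-15/2)·(4−4)) = ½·(55 − 35 + 0) = 10.
[PVW] = ½·((57/10)·(4−(-1)) + 7·(-1−3) + (-15/2)·(3−4)) = ½·(57/2 − 28 + 15/2) = 4, so the U-coordinate is 4/10 = 2/5.
[UPW] = ½·(11·(3−(-1)) + (57/10)·(-1−4) + (-15/2)·(4−3)) = ½·(44 − 57/2 − 15/2) = 4, so the V-coordinate is 2/5.
[UVP] = ½·(11·(4−3) + 7·(3−4) + (57/10)·(4−4)) = ½·(11 − 7 + 0) = 2, so the W-coordinate is 1/5.
Check: 2/5 + 2/5 + 1/5 = 1.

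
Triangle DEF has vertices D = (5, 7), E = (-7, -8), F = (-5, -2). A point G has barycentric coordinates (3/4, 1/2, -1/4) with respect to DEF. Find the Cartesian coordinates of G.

(3/2, 7/4)

G = (3/4)·D + (1/2)·E + (-1/4)·F.
x-coordinate: (3/4)·5 + (1/2)·(-7) + (-1/4)·(-5) = 3/2.
y-coordinate: (3/4)·7 + (1/2)·(-8) + (-1/4)·(-2) = 7/4.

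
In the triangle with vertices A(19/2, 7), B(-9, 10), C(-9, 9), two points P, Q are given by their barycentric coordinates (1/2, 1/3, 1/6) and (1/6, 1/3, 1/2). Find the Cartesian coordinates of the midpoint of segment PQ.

Barycentric coordinates of the midpoint are the average: (1/3, 1/3, 1/3).
Converting: (1/3)·A + (1/3)·B + (1/3)·C = (-17/6, 26/3).

(-17/6, 26/3)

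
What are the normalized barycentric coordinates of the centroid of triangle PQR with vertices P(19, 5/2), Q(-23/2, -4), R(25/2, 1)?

The centroid is the average of the vertices, so each weight is 1/3.

(1/3, 1/3, 1/3)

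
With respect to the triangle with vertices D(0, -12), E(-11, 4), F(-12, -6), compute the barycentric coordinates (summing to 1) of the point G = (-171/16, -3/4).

Signed area of the reference triangle: [DEF] = ½·(0·(4−(-6)) + (-11)·(-6−(-12)) + (-12)·(-12−4)) = ½·(0 − 66 + 192) = 63.
[GEF] = ½·((-171/16)·(4−(-6)) + (-11)·(-6−(-3/4)) + (-12)·(-3/4−4)) = ½·(-855/8 + 231/4 + 57) = 63/16, so the D-coordinate is (63/16)/63 = 1/16.
[DGF] = ½·(0·(-3/4−(-6)) + (-171/16)·(-6−(-12)) + (-12)·(-12−(-3/4))) = ½·(0 − 513/8 + 135) = 567/16, so the E-coordinate is 9/16.
[DEG] = ½·(0·(4−(-3/4)) + (-11)·(-3/4−(-12)) + (-171/16)·(-12−4)) = ½·(0 − 495/4 + 171) = 189/8, so the F-coordinate is 3/8.
Check: 1/16 + 9/16 + 3/8 = 1.

(1/16, 9/16, 3/8)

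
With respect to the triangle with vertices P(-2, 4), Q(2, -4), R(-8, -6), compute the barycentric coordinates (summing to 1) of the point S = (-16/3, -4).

Signed area of the reference triangle: [PQR] = ½·((-2)·(-4−(-6)) + 2·(-6−4) + (-8)·(4−(-4))) = ½·(-4 − 20 − 64) = -44.
[SQR] = ½·((-16/3)·(-4−(-6)) + 2·(-6−(-4)) + (-8)·(-4−(-4))) = ½·(-32/3 − 4 + 0) = -22/3, so the P-coordinate is (-22/3)/(-44) = 1/6.
[PSR] = ½·((-2)·(-4−(-6)) + (-16/3)·(-6−4) + (-8)·(4−(-4))) = ½·(-4 + 160/3 − 64) = -22/3, so the Q-coordinate is 1/6.
[PQS] = ½·((-2)·(-4−(-4)) + 2·(-4−4) + (-16/3)·(4−(-4))) = ½·(0 − 16 − 128/3) = -88/3, so the R-coordinate is 2/3.
Check: 1/6 + 1/6 + 2/3 = 1.

(1/6, 1/6, 2/3)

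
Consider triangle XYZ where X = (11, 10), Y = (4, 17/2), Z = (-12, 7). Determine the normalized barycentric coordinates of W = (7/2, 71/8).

(1/2, 1/4, 1/4)

Signed area of the reference triangle: [XYZ] = ½·(11·(17/2−7) + 4·(7−10) + (-12)·(10−(17/2))) = ½·(33/2 − 12 − 18) = -27/4.
[WYZ] = ½·((7/2)·(17/2−7) + 4·(7−(71/8)) + (-12)·(71/8−(17/2))) = ½·(21/4 − 15/2 − 9/2) = -27/8, so the X-coordinate is (-27/8)/(-27/4) = 1/2.
[XWZ] = ½·(11·(71/8−7) + (7/2)·(7−10) + (-12)·(10−(71/8))) = ½·(165/8 − 21/2 − 27/2) = -27/16, so the Y-coordinate is 1/4.
[XYW] = ½·(11·(17/2−(71/8)) + 4·(71/8−10) + (7/2)·(10−(17/2))) = ½·(-33/8 − 9/2 + 21/4) = -27/16, so the Z-coordinate is 1/4.
Check: 1/2 + 1/4 + 1/4 = 1.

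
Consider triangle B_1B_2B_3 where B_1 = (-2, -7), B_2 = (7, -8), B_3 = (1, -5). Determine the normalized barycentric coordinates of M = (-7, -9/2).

Signed area of the reference triangle: [B_1B_2B_3] = ½·((-2)·(-8−(-5)) + 7·(-5−(-7)) + 1·(-7−(-8))) = ½·(6 + 14 + 1) = 21/2.
[MB_2B_3] = ½·((-7)·(-8−(-5)) + 7·(-5−(-9/2)) + 1·(-9/2−(-8))) = ½·(21 − 7/2 + 7/2) = 21/2, so the B_1-coordinate is (21/2)/(21/2) = 1.
[B_1MB_3] = ½·((-2)·(-9/2−(-5)) + (-7)·(-5−(-7)) + 1·(-7−(-9/2))) = ½·(-1 − 14 − 5/2) = -35/4, so the B_2-coordinate is -5/6.
[B_1B_2M] = ½·((-2)·(-8−(-9/2)) + 7·(-9/2−(-7)) + (-7)·(-7−(-8))) = ½·(7 + 35/2 − 7) = 35/4, so the B_3-coordinate is 5/6.

(1, -5/6, 5/6)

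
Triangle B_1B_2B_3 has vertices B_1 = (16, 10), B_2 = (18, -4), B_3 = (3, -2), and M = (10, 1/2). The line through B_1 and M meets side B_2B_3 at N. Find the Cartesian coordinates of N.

(8, -8/3)

Barycentric coordinates of M with respect to B_1B_2B_3: (1/4, 1/4, 1/2).
On side B_2B_3 the B_1-coordinate is zero; dropping M's B_1-weight 1/4 and renormalizing the remaining 1/4 : 1/2 gives weights 1/3, 2/3 on B_2, B_3.
N = (1/3)·(18, -4) + (2/3)·(3, -2) = (8, -8/3).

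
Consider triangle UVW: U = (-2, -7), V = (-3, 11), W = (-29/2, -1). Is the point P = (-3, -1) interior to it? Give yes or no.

yes

Barycentric coordinates of P: (46/73, 23/73, 4/73).
The three coordinates are positive, positive, positive; a point is interior exactly when all three are positive.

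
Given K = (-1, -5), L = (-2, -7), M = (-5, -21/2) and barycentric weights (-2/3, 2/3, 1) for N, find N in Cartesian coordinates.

N = (-2/3)·K + (2/3)·L + 1·M.
x-coordinate: (-2/3)·(-1) + (2/3)·(-2) + 1·(-5) = -17/3.
y-coordinate: (-2/3)·(-5) + (2/3)·(-7) + 1·(-21/2) = -71/6.

(-17/3, -71/6)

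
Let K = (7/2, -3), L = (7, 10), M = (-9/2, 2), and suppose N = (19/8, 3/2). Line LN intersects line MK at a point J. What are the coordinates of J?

Barycentric coordinates of N with respect to KLM: (1/2, 1/4, 1/4).
On side MK the L-coordinate is zero; dropping N's L-weight 1/4 and renormalizing the remaining 1/4 : 1/2 gives weights 1/3, 2/3 on M, K.
J = (1/3)·(-9/2, 2) + (2/3)·(7/2, -3) = (5/6, -4/3).

(5/6, -4/3)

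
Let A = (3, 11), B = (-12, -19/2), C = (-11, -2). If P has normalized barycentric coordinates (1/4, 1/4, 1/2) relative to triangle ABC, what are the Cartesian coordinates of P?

P = (1/4)·A + (1/4)·B + (1/2)·C.
x-coordinate: (1/4)·3 + (1/4)·(-12) + (1/2)·(-11) = -31/4.
y-coordinate: (1/4)·11 + (1/4)·(-19/2) + (1/2)·(-2) = -5/8.

(-31/4, -5/8)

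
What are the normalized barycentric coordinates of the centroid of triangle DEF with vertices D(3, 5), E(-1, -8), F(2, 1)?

(1/3, 1/3, 1/3)

The centroid is the average of the vertices, so each weight is 1/3.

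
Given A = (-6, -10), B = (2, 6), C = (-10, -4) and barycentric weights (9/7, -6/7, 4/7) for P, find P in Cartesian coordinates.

(-106/7, -142/7)

P = (9/7)·A + (-6/7)·B + (4/7)·C.
x-coordinate: (9/7)·(-6) + (-6/7)·2 + (4/7)·(-10) = -106/7.
y-coordinate: (9/7)·(-10) + (-6/7)·6 + (4/7)·(-4) = -142/7.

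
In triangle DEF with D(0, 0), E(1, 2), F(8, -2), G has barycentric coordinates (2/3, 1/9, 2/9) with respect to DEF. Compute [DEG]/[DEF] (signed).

2/9

The signed ratio [DEG]/[DEF] equals the barycentric coordinate of G at vertex F, which is 2/9.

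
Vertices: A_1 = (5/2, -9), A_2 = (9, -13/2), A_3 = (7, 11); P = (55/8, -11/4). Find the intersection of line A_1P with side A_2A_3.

Barycentric coordinates of P with respect to A_1A_2A_3: (1/4, 1/2, 1/4).
On side A_2A_3 the A_1-coordinate is zero; dropping P's A_1-weight 1/4 and renormalizing the remaining 1/2 : 1/4 gives weights 2/3, 1/3 on A_2, A_3.
Q = (2/3)·(9, -13/2) + (1/3)·(7, 11) = (25/3, -2/3).

(25/3, -2/3)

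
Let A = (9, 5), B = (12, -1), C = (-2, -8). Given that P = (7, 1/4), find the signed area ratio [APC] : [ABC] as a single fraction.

[ABC] = ½·(9·(-1−(-8)) + 12·(-8−5) + (-2)·(5−(-1))) = ½·(63 − 156 − 12) = -105/2.
[APC] = ½·(9·(1/4−(-8)) + 7·(-8−5) + (-2)·(5−(1/4))) = ½·(297/4 − 91 − 19/2) = -105/8, so the ratio is (-105/8)/(-105/2) = 1/4.

1/4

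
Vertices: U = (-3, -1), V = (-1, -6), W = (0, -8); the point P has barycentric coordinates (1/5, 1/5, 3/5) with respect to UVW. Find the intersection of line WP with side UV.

(-2, -7/2)

Line WP meets UV where the W-coordinate vanishes; zeroing P's W-weight and renormalizing leaves U, V-weights 1/5 : 1/5 → (1/2, 1/2).
So Q = (1/2)·U + (1/2)·V = (-2, -7/2).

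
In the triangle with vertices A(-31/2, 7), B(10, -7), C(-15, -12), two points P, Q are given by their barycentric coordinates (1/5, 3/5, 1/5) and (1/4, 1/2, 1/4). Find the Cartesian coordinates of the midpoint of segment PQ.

Barycentric coordinates of the midpoint are the average: (9/40, 11/20, 9/40).
Converting: (9/40)·A + (11/20)·B + (9/40)·C = (-109/80, -199/40).

(-109/80, -199/40)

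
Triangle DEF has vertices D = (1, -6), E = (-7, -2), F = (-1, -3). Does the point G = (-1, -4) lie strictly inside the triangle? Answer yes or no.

yes

Barycentric coordinates of G: (3/8, 1/8, 1/2).
The three coordinates are positive, positive, positive; a point is interior exactly when all three are positive.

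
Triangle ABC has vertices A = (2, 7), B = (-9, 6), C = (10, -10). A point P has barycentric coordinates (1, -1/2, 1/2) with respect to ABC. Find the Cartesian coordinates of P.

(23/2, -1)

P = 1·A + (-1/2)·B + (1/2)·C.
x-coordinate: 1·2 + (-1/2)·(-9) + (1/2)·10 = 23/2.
y-coordinate: 1·7 + (-1/2)·6 + (1/2)·(-10) = -1.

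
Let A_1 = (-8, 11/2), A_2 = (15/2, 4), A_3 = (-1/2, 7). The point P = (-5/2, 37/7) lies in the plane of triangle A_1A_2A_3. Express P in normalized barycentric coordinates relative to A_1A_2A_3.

Signed area of the reference triangle: [A_1A_2A_3] = ½·((-8)·(4−7) + (15/2)·(7−(11/2)) + (-1/2)·(11/2−4)) = ½·(24 + 45/4 − 3/4) = 69/4.
[PA_2A_3] = ½·((-5/2)·(4−7) + (15/2)·(7−(37/7)) + (-1/2)·(37/7−4)) = ½·(15/2 + 90/7 − 9/14) = 69/7, so the A_1-coordinate is (69/7)/(69/4) = 4/7.
[A_1PA_3] = ½·((-8)·(37/7−7) + (-5/2)·(7−(11/2)) + (-1/2)·(11/2−(37/7))) = ½·(96/7 − 15/4 − 3/28) = 69/14, so the A_2-coordinate is 2/7.
[A_1A_2P] = ½·((-8)·(4−(37/7)) + (15/2)·(37/7−(11/2)) + (-5/2)·(11/2−4)) = ½·(72/7 − 45/28 − 15/4) = 69/28, so the A_3-coordinate is 1/7.

(4/7, 2/7, 1/7)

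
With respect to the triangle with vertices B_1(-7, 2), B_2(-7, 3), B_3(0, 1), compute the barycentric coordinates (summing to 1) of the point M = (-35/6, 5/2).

(1/6, 2/3, 1/6)

Signed area of the reference triangle: [B_1B_2B_3] = ½·((-7)·(3−1) + (-7)·(1−2) + 0·(2−3)) = ½·(-14 + 7 + 0) = -7/2.
[MB_2B_3] = ½·((-35/6)·(3−1) + (-7)·(1−(5/2)) + 0·(5/2−3)) = ½·(-35/3 + 21/2 + 0) = -7/12, so the B_1-coordinate is (-7/12)/(-7/2) = 1/6.
[B_1MB_3] = ½·((-7)·(5/2−1) + (-35/6)·(1−2) + 0·(2−(5/2))) = ½·(-21/2 + 35/6 + 0) = -7/3, so the B_2-coordinate is 2/3.
[B_1B_2M] = ½·((-7)·(3−(5/2)) + (-7)·(5/2−2) + (-35/6)·(2−3)) = ½·(-7/2 − 7/2 + 35/6) = -7/12, so the B_3-coordinate is 1/6.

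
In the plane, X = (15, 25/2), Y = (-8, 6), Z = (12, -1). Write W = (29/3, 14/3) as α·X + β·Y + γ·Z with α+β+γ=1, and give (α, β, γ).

Signed area of the reference triangle: [XYZ] = ½·(15·(6−(-1)) + (-8)·(-1−(25/2)) + 12·(25/2−6)) = ½·(105 + 108 + 78) = 291/2.
[WYZ] = ½·((29/3)·(6−(-1)) + (-8)·(-1−(14/3)) + 12·(14/3−6)) = ½·(203/3 + 136/3 − 16) = 97/2, so the X-coordinate is (97/2)/(291/2) = 1/3.
[XWZ] = ½·(15·(14/3−(-1)) + (29/3)·(-1−(25/2)) + 12·(25/2−(14/3))) = ½·(85 − 261/2 + 94) = 97/4, so the Y-coordinate is 1/6.
[XYW] = ½·(15·(6−(14/3)) + (-8)·(14/3−(25/2)) + (29/3)·(25/2−6)) = ½·(20 + 188/3 + 377/6) = 291/4, so the Z-coordinate is 1/2.

(1/3, 1/6, 1/2)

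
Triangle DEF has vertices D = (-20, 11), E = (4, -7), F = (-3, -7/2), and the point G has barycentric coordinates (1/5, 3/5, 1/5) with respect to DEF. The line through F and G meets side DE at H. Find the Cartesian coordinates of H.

(-2, -5/2)

Line FG meets DE where the F-coordinate vanishes; zeroing G's F-weight and renormalizing leaves D, E-weights 1/5 : 3/5 → (1/4, 3/4).
So H = (1/4)·D + (3/4)·E = (-2, -5/2).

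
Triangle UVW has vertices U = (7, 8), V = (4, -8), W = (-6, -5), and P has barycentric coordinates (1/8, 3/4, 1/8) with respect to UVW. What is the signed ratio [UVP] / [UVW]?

The signed ratio [UVP]/[UVW] equals the barycentric coordinate of P at vertex W, which is 1/8.

1/8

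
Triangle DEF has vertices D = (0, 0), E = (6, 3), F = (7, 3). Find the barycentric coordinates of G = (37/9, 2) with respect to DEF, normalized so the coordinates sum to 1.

Signed area of the reference triangle: [DEF] = ½·(0·(3−3) + 6·(3−0) + 7·(0−3)) = ½·(0 + 18 − 21) = -3/2.
[GEF] = ½·((37/9)·(3−3) + 6·(3−2) + 7·(2−3)) = ½·(0 + 6 − 7) = -1/2, so the D-coordinate is (-1/2)/(-3/2) = 1/3.
[DGF] = ½·(0·(2−3) + (37/9)·(3−0) + 7·(0−2)) = ½·(0 + 37/3 − 14) = -5/6, so the E-coordinate is 5/9.
[DEG] = ½·(0·(3−2) + 6·(2−0) + (37/9)·(0−3)) = ½·(0 + 12 − 37/3) = -1/6, so the F-coordinate is 1/9.

(1/3, 5/9, 1/9)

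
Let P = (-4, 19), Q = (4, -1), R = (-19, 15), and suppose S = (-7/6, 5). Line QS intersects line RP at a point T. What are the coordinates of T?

(-23/2, 17)

Barycentric coordinates of S with respect to PQR: (1/6, 2/3, 1/6).
On side RP the Q-coordinate is zero; dropping S's Q-weight 2/3 and renormalizing the remaining 1/6 : 1/6 gives weights 1/2, 1/2 on R, P.
T = (1/2)·(-19, 15) + (1/2)·(-4, 19) = (-23/2, 17).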